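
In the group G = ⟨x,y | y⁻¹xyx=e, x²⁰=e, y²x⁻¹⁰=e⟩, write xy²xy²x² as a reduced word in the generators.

Multiply left to right, reducing at each step:
  x · y² = x¹¹
  (x¹¹) · x = x¹²
  (x¹²) · y² = x²
  (x²) · x² = x⁴

Answer: x⁴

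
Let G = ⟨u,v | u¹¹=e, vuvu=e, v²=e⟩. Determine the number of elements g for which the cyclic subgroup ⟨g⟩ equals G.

⟨g⟩ = G would require ord(g) = |G| = 22, but the maximum element order in G is 11 < 22. So G is not cyclic and no single element generates it: the count is 0.

Answer: 0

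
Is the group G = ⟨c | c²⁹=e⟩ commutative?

G has a single generator, so G is cyclic and hence abelian.

Answer: Yes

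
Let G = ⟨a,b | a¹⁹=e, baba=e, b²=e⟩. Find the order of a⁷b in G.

Compute successive powers until reaching e:
  (a⁷b)¹ = a⁷b, (a⁷b)² = e.
The smallest positive k with (a⁷b)ᵏ = e is 2.

Answer: 2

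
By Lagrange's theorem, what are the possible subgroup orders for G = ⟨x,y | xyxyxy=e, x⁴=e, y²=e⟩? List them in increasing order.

|G| = 24 = 2³ · 3. By Lagrange's theorem the order of any subgroup divides 24; the divisors of 24 are 1, 2, 3, 4, 6, 8, 12, 24.

Answer: 1, 2, 3, 4, 6, 8, 12, 24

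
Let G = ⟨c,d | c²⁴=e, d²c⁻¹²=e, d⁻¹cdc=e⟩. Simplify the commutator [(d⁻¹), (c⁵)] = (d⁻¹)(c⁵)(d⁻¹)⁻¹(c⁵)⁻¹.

[(d⁻¹), (c⁵)] = (d⁻¹)·(c⁵)·(d⁻¹)⁻¹·(c⁵)⁻¹.
  (d⁻¹) · (c⁵) = c⁷d
  (c⁷d) · d = c¹⁹
  (c¹⁹) · (c¹⁹) = c¹⁴

Answer: c¹⁴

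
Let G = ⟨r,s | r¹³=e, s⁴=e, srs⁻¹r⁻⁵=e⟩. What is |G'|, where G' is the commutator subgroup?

G' = [G, G] is generated by all commutators. The generator-pair commutators are: [r, s] = r⁹.
The subgroup they normally generate is {e, r, r², r³, r⁴, r⁵, r⁶, r⁷, r⁸, r⁹, r¹⁰, r¹¹, r¹²}, of order 13.
Check: |G/G'| = 52/13 = 4 is the order of the abelianisation.

Answer: 13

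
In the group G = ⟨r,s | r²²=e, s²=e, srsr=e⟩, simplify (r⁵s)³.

Compute successive powers of (r⁵s), reducing at each step:
  (r⁵s)²: (r⁵s) · r⁵ = s;   s · s = e
  (r⁵s)³: e · r⁵ = r⁵;   (r⁵) · s = r⁵s

Answer: r⁵s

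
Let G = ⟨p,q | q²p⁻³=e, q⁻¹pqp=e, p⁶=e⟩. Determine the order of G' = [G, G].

G' = [G, G] is generated by all commutators. The generator-pair commutators are: [p, q] = p².
The subgroup they normally generate is {e, p², p⁴}, of order 3.
Check: |G/G'| = 12/3 = 4 is the order of the abelianisation.

Answer: 3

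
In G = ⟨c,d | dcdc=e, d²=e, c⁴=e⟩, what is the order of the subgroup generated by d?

|⟨d⟩| equals the order of d. Compute successive powers until reaching e:
  d¹ = d, d² = e.
The smallest positive k with dᵏ = e is 2, so |⟨d⟩| = 2.

Answer: 2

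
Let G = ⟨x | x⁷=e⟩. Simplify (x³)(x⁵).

Compute (x³) · (x⁵) by multiplying left to right and reducing via the relations at each step:
  (x³) · x⁵ = x

Answer: x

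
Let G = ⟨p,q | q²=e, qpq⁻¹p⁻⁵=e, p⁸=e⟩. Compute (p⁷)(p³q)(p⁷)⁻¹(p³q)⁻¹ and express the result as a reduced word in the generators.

[(p⁷), (p³q)] = (p⁷)·(p³q)·(p⁷)⁻¹·(p³q)⁻¹.
  (p⁷) · (p³q) = p²q
  (p²q) · p = p⁷q
  (p⁷q) · (pq) = p⁴

Answer: p⁴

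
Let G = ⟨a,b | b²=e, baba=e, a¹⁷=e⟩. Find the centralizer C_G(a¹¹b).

⟨a¹¹b⟩ ⊆ C_G(a¹¹b) since powers of a¹¹b commute with a¹¹b; so |C_G(a¹¹b)| ≥ |⟨a¹¹b⟩| = 2.
By orbit–stabilizer, |C_G(a¹¹b)| = |G| / |conj. class of a¹¹b| = 34 / 17 = 2.
The 2 elements commuting with a¹¹b are {e, a¹¹b}.

Answer: {e, a¹¹b}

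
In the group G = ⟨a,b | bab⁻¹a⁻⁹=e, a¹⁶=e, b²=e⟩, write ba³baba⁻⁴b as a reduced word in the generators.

Multiply left to right, reducing at each step:
  b · a³ = a¹¹b
  (a¹¹b) · b = a¹¹
  (a¹¹) · a = a¹²
  (a¹²) · b = a¹²b
  (a¹²b) · a⁻⁴ = a⁸b
  (a⁸b) · b = a⁸

Answer: a⁸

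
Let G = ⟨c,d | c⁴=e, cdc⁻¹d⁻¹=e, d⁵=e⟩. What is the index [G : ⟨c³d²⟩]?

First find ord(c³d²) by computing successive powers:
  (c³d²)¹ = c³d², (c³d²)² = c²d⁴, (c³d²)³ = cd, (c³d²)⁴ = d³, (c³d²)⁵ = c³, (c³d²)⁶ = c²d², (c³d²)⁷ = cd⁴, (c³d²)⁸ = d, (c³d²)⁹ = c³d³, (c³d²)¹⁰ = c², (c³d²)¹¹ = cd², (c³d²)¹² = d⁴, (c³d²)¹³ = c³d, (c³d²)¹⁴ = c²d³, (c³d²)¹⁵ = c, (c³d²)¹⁶ = d², (c³d²)¹⁷ = c³d⁴, (c³d²)¹⁸ = c²d, (c³d²)¹⁹ = cd³, (c³d²)²⁰ = e.
So |⟨c³d²⟩| = ord(c³d²) = 20. With |G| = 20, by Lagrange [G : ⟨c³d²⟩] = 20/20 = 1.

Answer: 1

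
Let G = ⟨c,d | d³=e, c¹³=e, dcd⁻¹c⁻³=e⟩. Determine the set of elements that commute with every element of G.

An element z ∈ Z(G) iff z commutes with every generator.
For example e is central: e·c = c = c·e; e·d = d = d·e.
Whereas c ∉ Z(G) since c·d = cd ≠ c³d = d·c.
Checking each of the 39 elements this way gives Z(G) = {e}, of order 1.

Answer: {e}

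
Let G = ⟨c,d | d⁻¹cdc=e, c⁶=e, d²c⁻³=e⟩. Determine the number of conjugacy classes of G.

The conjugacy classes (representative and size) are:
  [e] (size 1), [c] (size 2), [c²] (size 2), [c³] (size 1), [cd⁻¹] (size 3), [c²d⁻¹] (size 3).
Class equation: 1 + 2 + 2 + 1 + 3 + 3 = 12 = |G|. So G has 6 conjugacy classes.

Answer: 6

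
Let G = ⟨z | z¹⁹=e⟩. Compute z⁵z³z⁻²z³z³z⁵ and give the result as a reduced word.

Multiply left to right, reducing at each step:
  (z⁵) · z³ = z⁸
  (z⁸) · z⁻² = z⁶
  (z⁶) · z³ = z⁹
  (z⁹) · z³ = z¹²
  (z¹²) · z⁵ = z¹⁷

Answer: z¹⁷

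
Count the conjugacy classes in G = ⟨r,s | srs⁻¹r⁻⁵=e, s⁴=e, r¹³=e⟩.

The conjugacy classes (representative and size) are:
  [e] (size 1), [r] (size 4), [r²] (size 4), [r⁹] (size 4), [r¹²s] (size 13), [r⁴s²] (size 13), [r¹²s³] (size 13).
Class equation: 1 + 4 + 4 + 4 + 13 + 13 + 13 = 52 = |G|. So G has 7 conjugacy classes.

Answer: 7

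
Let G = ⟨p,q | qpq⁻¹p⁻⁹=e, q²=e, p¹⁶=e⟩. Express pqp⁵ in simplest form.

Multiply left to right, reducing at each step:
  p · q = pq
  (pq) · p⁵ = p¹⁴q

Answer: p¹⁴q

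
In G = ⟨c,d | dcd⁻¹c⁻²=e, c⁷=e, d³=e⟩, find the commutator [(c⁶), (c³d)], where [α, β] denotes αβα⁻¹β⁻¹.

[(c⁶), (c³d)] = (c⁶)·(c³d)·(c⁶)⁻¹·(c³d)⁻¹.
  (c⁶) · (c³d) = c²d
  (c²d) · c = c⁴d
  (c⁴d) · (c²d²) = c

Answer: c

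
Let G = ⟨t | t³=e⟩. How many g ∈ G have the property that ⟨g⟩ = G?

G is cyclic of order 3. An element generates G iff its order is 3, and a cyclic group of order 3 has exactly φ(3) = 2 such elements.

Answer: 2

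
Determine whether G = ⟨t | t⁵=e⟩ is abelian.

G has a single generator, so G is cyclic and hence abelian.

Answer: Yes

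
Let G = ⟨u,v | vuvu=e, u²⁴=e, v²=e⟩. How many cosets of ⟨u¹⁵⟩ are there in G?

First find ord(u¹⁵) by computing successive powers:
  (u¹⁵)¹ = u¹⁵, (u¹⁵)² = u⁶, (u¹⁵)³ = u²¹, (u¹⁵)⁴ = u¹², (u¹⁵)⁵ = u³, (u¹⁵)⁶ = u¹⁸, (u¹⁵)⁷ = u⁹, (u¹⁵)⁸ = e.
So |⟨u¹⁵⟩| = ord(u¹⁵) = 8. With |G| = 48, by Lagrange [G : ⟨u¹⁵⟩] = 48/8 = 6.

Answer: 6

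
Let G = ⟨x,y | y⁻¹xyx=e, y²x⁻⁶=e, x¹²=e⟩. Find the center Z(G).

An element z ∈ Z(G) iff z commutes with every generator.
For example x⁶ is central: (x⁶)·x = x⁷ = x·(x⁶); (x⁶)·y = y⁻¹ = y·(x⁶).
Whereas x ∉ Z(G) since x·y = xy ≠ x⁵y⁻¹ = y·x.
Checking each of the 24 elements this way gives Z(G) = {e, x⁶}, of order 2.

Answer: {e, x⁶}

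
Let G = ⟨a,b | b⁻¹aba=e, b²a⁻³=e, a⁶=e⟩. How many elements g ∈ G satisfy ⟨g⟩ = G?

⟨g⟩ = G would require ord(g) = |G| = 12, but the maximum element order in G is 6 < 12. So G is not cyclic and no single element generates it: the count is 0.

Answer: 0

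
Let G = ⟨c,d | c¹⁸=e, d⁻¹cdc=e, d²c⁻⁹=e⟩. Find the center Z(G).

An element z ∈ Z(G) iff z commutes with every generator.
For example c⁹ is central: (c⁹)·c = c¹⁰ = c·(c⁹); (c⁹)·d = d⁻¹ = d·(c⁹).
Whereas c ∉ Z(G) since c·d = cd ≠ c⁸d⁻¹ = d·c.
Checking each of the 36 elements this way gives Z(G) = {e, c⁹}, of order 2.

Answer: {e, c⁹}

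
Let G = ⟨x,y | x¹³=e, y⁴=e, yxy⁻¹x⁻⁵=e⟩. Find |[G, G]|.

G' = [G, G] is generated by all commutators. The generator-pair commutators are: [x, y] = x⁹.
The subgroup they normally generate is {e, x, x², x³, x⁴, x⁵, x⁶, x⁷, x⁸, x⁹, x¹⁰, x¹¹, x¹²}, of order 13.
Check: |G/G'| = 52/13 = 4 is the order of the abelianisation.

Answer: 13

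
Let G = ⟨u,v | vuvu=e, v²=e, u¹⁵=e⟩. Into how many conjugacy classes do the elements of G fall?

The conjugacy classes (representative and size) are:
  [e] (size 1), [u¹⁴] (size 2), [u²] (size 2), [u³] (size 2), [u⁴] (size 2), [u¹⁰] (size 2), [u⁹] (size 2), [u⁷] (size 2), [u¹³v] (size 15).
Class equation: 1 + 2 + 2 + 2 + 2 + 2 + 2 + 2 + 15 = 30 = |G|. So G has 9 conjugacy classes.

Answer: 9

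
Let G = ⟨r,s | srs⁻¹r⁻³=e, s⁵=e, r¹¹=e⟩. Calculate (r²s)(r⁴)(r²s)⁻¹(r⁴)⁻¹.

[(r²s), (r⁴)] = (r²s)·(r⁴)·(r²s)⁻¹·(r⁴)⁻¹.
  (r²s) · (r⁴) = r³s
  (r³s) · (r³s⁴) = r
  r · (r⁷) = r⁸

Answer: r⁸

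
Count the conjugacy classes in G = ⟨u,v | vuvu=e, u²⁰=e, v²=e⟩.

The conjugacy classes (representative and size) are:
  [e] (size 1), [u] (size 2), [u¹⁸] (size 2), [u³] (size 2), [u⁴] (size 2), [u¹⁵] (size 2), [u¹⁴] (size 2), [u⁷] (size 2), [u¹²] (size 2), [u¹¹] (size 2), [u¹⁰] (size 1), [u¹⁸v] (size 10), [u⁵v] (size 10).
Class equation: 1 + 2 + 2 + 2 + 2 + 2 + 2 + 2 + 2 + 2 + 1 + 10 + 10 = 40 = |G|. So G has 13 conjugacy classes.

Answer: 13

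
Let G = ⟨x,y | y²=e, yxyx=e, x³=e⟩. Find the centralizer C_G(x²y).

⟨x²y⟩ ⊆ C_G(x²y) since powers of x²y commute with x²y; so |C_G(x²y)| ≥ |⟨x²y⟩| = 2.
By orbit–stabilizer, |C_G(x²y)| = |G| / |conj. class of x²y| = 6 / 3 = 2.
The 2 elements commuting with x²y are {e, x²y}.

Answer: {e, x²y}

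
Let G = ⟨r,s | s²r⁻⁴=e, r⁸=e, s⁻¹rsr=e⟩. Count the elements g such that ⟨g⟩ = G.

⟨g⟩ = G would require ord(g) = |G| = 16, but the maximum element order in G is 8 < 16. So G is not cyclic and no single element generates it: the count is 0.

Answer: 0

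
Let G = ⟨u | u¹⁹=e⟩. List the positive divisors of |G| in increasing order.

|G| = 19 = 19. By Lagrange's theorem the order of any subgroup divides 19; the divisors of 19 are 1, 19.

Answer: 1, 19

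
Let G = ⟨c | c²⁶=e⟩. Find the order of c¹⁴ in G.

Compute successive powers until reaching e:
  (c¹⁴)¹ = c¹⁴, (c¹⁴)² = c², (c¹⁴)³ = c¹⁶, (c¹⁴)⁴ = c⁴, (c¹⁴)⁵ = c¹⁸, (c¹⁴)⁶ = c⁶, (c¹⁴)⁷ = c²⁰, (c¹⁴)⁸ = c⁸, (c¹⁴)⁹ = c²², (c¹⁴)¹⁰ = c¹⁰, (c¹⁴)¹¹ = c²⁴, (c¹⁴)¹² = c¹², (c¹⁴)¹³ = e.
The smallest positive k with (c¹⁴)ᵏ = e is 13.

Answer: 13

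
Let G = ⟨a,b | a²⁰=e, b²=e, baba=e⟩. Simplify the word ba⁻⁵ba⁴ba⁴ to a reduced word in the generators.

Multiply left to right, reducing at each step:
  b · a⁻⁵ = a⁵b
  (a⁵b) · b = a⁵
  (a⁵) · a⁴ = a⁹
  (a⁹) · b = a⁹b
  (a⁹b) · a⁴ = a⁵b

Answer: a⁵b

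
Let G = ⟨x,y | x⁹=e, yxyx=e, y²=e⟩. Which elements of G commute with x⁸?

⟨x⁸⟩ ⊆ C_G(x⁸) since powers of x⁸ commute with x⁸; so |C_G(x⁸)| ≥ |⟨x⁸⟩| = 9.
By orbit–stabilizer, |C_G(x⁸)| = |G| / |conj. class of x⁸| = 18 / 2 = 9.
The 9 elements commuting with x⁸ are {e, x, x², x³, x⁴, x⁵, x⁶, x⁷, x⁸}.

Answer: {e, x, x², x³, x⁴, x⁵, x⁶, x⁷, x⁸}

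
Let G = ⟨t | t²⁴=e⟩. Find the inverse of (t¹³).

The order of (t¹³) is 24 (smallest k with (t¹³)ᵏ = e), so (t¹³)⁻¹ = (t¹³)²³ = t¹¹.
Check: (t¹³) · (t¹¹) → (t¹³) · t¹¹ = e, giving e as required.

Answer: t¹¹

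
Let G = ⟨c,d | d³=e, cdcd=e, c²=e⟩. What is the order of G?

Enumerate words in the generators, reducing via the relations: the distinct elements are
  {c, d, e, cd, d², cd²}.
No further products give new elements, so |G| = 6.

Answer: 6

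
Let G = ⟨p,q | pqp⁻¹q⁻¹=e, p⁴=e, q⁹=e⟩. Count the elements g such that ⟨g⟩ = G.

G is cyclic of order 36. An element generates G iff its order is 36, and a cyclic group of order 36 has exactly φ(36) = 12 such elements.

Answer: 12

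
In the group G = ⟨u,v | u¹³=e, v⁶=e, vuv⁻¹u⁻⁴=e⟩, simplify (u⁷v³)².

Compute successive powers of (u⁷v³), reducing at each step:
  (u⁷v³)²: (u⁷v³) · u⁷ = v³;   (v³) · v³ = e

Answer: e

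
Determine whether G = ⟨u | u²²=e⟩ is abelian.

G has a single generator, so G is cyclic and hence abelian.

Answer: Yes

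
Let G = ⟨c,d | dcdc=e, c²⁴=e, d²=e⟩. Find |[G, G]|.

G' = [G, G] is generated by all commutators. The generator-pair commutators are: [c, d] = c².
The subgroup they normally generate is {e, c², c⁴, c⁶, c⁸, c¹⁰, c¹², c¹⁴, c¹⁶, c¹⁸, c²⁰, c²²}, of order 12.
Check: |G/G'| = 48/12 = 4 is the order of the abelianisation.

Answer: 12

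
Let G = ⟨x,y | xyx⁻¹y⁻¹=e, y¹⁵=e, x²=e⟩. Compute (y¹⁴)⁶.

Compute successive powers of (y¹⁴), reducing at each step:
  (y¹⁴)²: (y¹⁴) · y¹⁴ = y¹³
  (y¹⁴)³: (y¹³) · y¹⁴ = y¹²
  (y¹⁴)⁴: (y¹²) · y¹⁴ = y¹¹
  (y¹⁴)⁵: (y¹¹) · y¹⁴ = y¹⁰
  (y¹⁴)⁶: (y¹⁰) · y¹⁴ = y⁹

Answer: y⁹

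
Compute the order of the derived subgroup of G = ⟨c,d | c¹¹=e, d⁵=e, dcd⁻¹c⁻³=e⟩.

G' = [G, G] is generated by all commutators. The generator-pair commutators are: [c, d] = c⁹.
The subgroup they normally generate is {e, c, c², c³, c⁴, c⁵, c⁶, c⁷, c⁸, c⁹, c¹⁰}, of order 11.
Check: |G/G'| = 55/11 = 5 is the order of the abelianisation.

Answer: 11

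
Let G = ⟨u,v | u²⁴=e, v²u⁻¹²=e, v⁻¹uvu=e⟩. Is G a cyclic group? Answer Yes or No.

Every cyclic group is abelian. But u·v = uv while v·u = u¹¹v⁻¹, so u·v ≠ v·u and G is not abelian. Hence G is not cyclic.

Answer: No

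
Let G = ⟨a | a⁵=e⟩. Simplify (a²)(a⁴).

Compute (a²) · (a⁴) by multiplying left to right and reducing via the relations at each step:
  (a²) · a⁴ = a

Answer: a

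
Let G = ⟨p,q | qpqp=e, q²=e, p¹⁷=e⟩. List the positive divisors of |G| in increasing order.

|G| = 34 = 2 · 17. By Lagrange's theorem the order of any subgroup divides 34; the divisors of 34 are 1, 2, 17, 34.

Answer: 1, 2, 17, 34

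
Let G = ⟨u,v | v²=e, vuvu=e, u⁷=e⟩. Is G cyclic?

Every cyclic group is abelian. But u·v = uv while v·u = u⁶v, so u·v ≠ v·u and G is not abelian. Hence G is not cyclic.

Answer: No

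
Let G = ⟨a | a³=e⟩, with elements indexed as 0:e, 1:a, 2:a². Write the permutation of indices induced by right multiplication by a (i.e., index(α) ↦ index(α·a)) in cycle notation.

(0 1 2)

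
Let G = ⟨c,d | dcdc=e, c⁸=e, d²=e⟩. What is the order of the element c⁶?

Compute successive powers until reaching e:
  (c⁶)¹ = c⁶, (c⁶)² = c⁴, (c⁶)³ = c², (c⁶)⁴ = e.
The smallest positive k with (c⁶)ᵏ = e is 4.

Answer: 4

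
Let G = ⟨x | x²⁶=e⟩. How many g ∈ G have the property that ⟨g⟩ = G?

G is cyclic of order 26. An element generates G iff its order is 26, and a cyclic group of order 26 has exactly φ(26) = 12 such elements.

Answer: 12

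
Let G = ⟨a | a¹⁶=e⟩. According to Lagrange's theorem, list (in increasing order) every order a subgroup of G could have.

|G| = 16 = 2⁴. By Lagrange's theorem the order of any subgroup divides 16; the divisors of 16 are 1, 2, 4, 8, 16.

Answer: 1, 2, 4, 8, 16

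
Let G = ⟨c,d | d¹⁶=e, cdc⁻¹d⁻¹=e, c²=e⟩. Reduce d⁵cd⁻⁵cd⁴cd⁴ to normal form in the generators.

Multiply left to right, reducing at each step:
  (d⁵) · c = cd⁵
  (cd⁵) · d⁻⁵ = c
  c · c = e
  e · d⁴ = d⁴
  (d⁴) · c = cd⁴
  (cd⁴) · d⁴ = cd⁸

Answer: cd⁸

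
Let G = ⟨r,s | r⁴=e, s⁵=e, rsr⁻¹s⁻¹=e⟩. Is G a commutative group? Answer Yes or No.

Each pair of generators commutes: r·s = rs = s·r. Since the generators pairwise commute, every element of G commutes with every other, so G is abelian.

Answer: Yes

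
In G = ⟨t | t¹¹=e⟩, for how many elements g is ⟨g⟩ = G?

G is cyclic of order 11. An element generates G iff its order is 11, and a cyclic group of order 11 has exactly φ(11) = 10 such elements.

Answer: 10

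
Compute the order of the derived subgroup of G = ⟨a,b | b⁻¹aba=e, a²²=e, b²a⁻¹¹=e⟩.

G' = [G, G] is generated by all commutators. The generator-pair commutators are: [a, b] = a².
The subgroup they normally generate is {e, a², a⁴, a⁶, a⁸, a¹⁰, a¹², a¹⁴, a¹⁶, a¹⁸, a²⁰}, of order 11.
Check: |G/G'| = 44/11 = 4 is the order of the abelianisation.

Answer: 11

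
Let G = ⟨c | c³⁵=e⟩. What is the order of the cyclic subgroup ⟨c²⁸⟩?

|⟨c²⁸⟩| equals the order of c²⁸. Compute successive powers until reaching e:
  (c²⁸)¹ = c²⁸, (c²⁸)² = c²¹, (c²⁸)³ = c¹⁴, (c²⁸)⁴ = c⁷, (c²⁸)⁵ = e.
The smallest positive k with (c²⁸)ᵏ = e is 5, so |⟨c²⁸⟩| = 5.

Answer: 5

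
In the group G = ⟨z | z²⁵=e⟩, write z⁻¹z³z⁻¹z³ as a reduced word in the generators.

Multiply left to right, reducing at each step:
  (z²⁴) · z³ = z²
  (z²) · z⁻¹ = z
  z · z³ = z⁴

Answer: z⁴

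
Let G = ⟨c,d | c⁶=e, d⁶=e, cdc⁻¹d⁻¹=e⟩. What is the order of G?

Enumerate words in the generators, reducing via the relations: the distinct elements are
  {c, d, e, cd, c², c³, c⁴, c⁵, d², d³, d⁴, d⁵, cd², cd³, cd⁴, cd⁵, c²d, c³d, c⁴d, c⁵d, c²d², c²d³, c²d⁴, c²d⁵, c³d², c³d³, c³d⁴, c³d⁵, c⁴d², c⁴d³, c⁴d⁴, c⁴d⁵, c⁵d², c⁵d³, c⁵d⁴, c⁵d⁵}.
No further products give new elements, so |G| = 36.

Answer: 36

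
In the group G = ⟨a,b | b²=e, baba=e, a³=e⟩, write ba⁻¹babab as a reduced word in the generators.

Multiply left to right, reducing at each step:
  b · a⁻¹ = ab
  (ab) · b = a
  a · a = a²
  (a²) · b = a²b
  (a²b) · a = ab
  (ab) · b = a

Answer: a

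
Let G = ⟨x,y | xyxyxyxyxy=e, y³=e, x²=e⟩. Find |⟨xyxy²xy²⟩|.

|⟨xyxy²xy²⟩| equals the order of xyxy²xy². Compute successive powers until reaching e:
  (xyxy²xy²)¹ = xyxy²xy², (xyxy²xy²)² = yxyxy²x, (xyxy²xy²)³ = e.
The smallest positive k with (xyxy²xy²)ᵏ = e is 3, so |⟨xyxy²xy²⟩| = 3.

Answer: 3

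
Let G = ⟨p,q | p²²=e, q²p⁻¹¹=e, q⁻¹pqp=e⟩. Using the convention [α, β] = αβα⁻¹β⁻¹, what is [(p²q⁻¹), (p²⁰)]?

[(p²q⁻¹), (p²⁰)] = (p²q⁻¹)·(p²⁰)·(p²q⁻¹)⁻¹·(p²⁰)⁻¹.
  (p²q⁻¹) · (p²⁰) = p⁴q⁻¹
  (p⁴q⁻¹) · (p²q) = p²
  (p²) · (p²) = p⁴

Answer: p⁴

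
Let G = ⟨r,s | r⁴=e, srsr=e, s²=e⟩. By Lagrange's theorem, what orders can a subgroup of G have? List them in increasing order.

|G| = 8 = 2³. By Lagrange's theorem the order of any subgroup divides 8; the divisors of 8 are 1, 2, 4, 8.

Answer: 1, 2, 4, 8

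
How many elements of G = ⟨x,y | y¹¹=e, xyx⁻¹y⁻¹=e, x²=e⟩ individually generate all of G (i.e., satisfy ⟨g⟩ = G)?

G is cyclic of order 22. An element generates G iff its order is 22, and a cyclic group of order 22 has exactly φ(22) = 10 such elements.

Answer: 10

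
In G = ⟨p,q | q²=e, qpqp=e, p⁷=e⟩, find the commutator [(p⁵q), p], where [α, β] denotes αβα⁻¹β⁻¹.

[(p⁵q), p] = (p⁵q)·p·(p⁵q)⁻¹·p⁻¹.
  (p⁵q) · p = p⁴q
  (p⁴q) · (p⁵q) = p⁶
  (p⁶) · (p⁶) = p⁵

Answer: p⁵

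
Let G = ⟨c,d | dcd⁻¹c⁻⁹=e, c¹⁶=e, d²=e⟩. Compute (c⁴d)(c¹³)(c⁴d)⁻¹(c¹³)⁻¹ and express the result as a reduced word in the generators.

[(c⁴d), (c¹³)] = (c⁴d)·(c¹³)·(c⁴d)⁻¹·(c¹³)⁻¹.
  (c⁴d) · (c¹³) = c⁹d
  (c⁹d) · (c¹²d) = c⁵
  (c⁵) · (c³) = c⁸

Answer: c⁸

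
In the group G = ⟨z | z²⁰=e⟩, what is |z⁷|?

Compute successive powers until reaching e:
  (z⁷)¹ = z⁷, (z⁷)² = z¹⁴, (z⁷)³ = z, (z⁷)⁴ = z⁸, (z⁷)⁵ = z¹⁵, (z⁷)⁶ = z², (z⁷)⁷ = z⁹, (z⁷)⁸ = z¹⁶, (z⁷)⁹ = z³, (z⁷)¹⁰ = z¹⁰, (z⁷)¹¹ = z¹⁷, (z⁷)¹² = z⁴, (z⁷)¹³ = z¹¹, (z⁷)¹⁴ = z¹⁸, (z⁷)¹⁵ = z⁵, (z⁷)¹⁶ = z¹², (z⁷)¹⁷ = z¹⁹, (z⁷)¹⁸ = z⁶, (z⁷)¹⁹ = z¹³, (z⁷)²⁰ = e.
The smallest positive k with (z⁷)ᵏ = e is 20.

Answer: 20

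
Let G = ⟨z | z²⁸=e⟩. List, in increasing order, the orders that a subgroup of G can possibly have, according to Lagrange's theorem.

|G| = 28 = 2² · 7. By Lagrange's theorem the order of any subgroup divides 28; the divisors of 28 are 1, 2, 4, 7, 14, 28.

Answer: 1, 2, 4, 7, 14, 28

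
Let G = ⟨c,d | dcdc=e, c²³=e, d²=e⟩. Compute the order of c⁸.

Compute successive powers until reaching e:
  (c⁸)¹ = c⁸, (c⁸)² = c¹⁶, (c⁸)³ = c, (c⁸)⁴ = c⁹, (c⁸)⁵ = c¹⁷, (c⁸)⁶ = c², (c⁸)⁷ = c¹⁰, (c⁸)⁸ = c¹⁸, (c⁸)⁹ = c³, (c⁸)¹⁰ = c¹¹, (c⁸)¹¹ = c¹⁹, (c⁸)¹² = c⁴, (c⁸)¹³ = c¹², (c⁸)¹⁴ = c²⁰, (c⁸)¹⁵ = c⁵, (c⁸)¹⁶ = c¹³, (c⁸)¹⁷ = c²¹, (c⁸)¹⁸ = c⁶, (c⁸)¹⁹ = c¹⁴, (c⁸)²⁰ = c²², (c⁸)²¹ = c⁷, (c⁸)²² = c¹⁵, (c⁸)²³ = e.
The smallest positive k with (c⁸)ᵏ = e is 23.

Answer: 23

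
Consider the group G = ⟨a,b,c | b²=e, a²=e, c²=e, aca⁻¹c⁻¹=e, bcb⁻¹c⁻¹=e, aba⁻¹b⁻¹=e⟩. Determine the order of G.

Enumerate words in the generators, reducing via the relations: the distinct elements are
  {a, b, c, e, ab, ac, bc, abc}.
No further products give new elements, so |G| = 8.

Answer: 8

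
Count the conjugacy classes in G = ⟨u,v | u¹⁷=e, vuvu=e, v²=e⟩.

The conjugacy classes (representative and size) are:
  [e] (size 1), [u¹⁶] (size 2), [u²] (size 2), [u³] (size 2), [u¹³] (size 2), [u¹²] (size 2), [u⁶] (size 2), [u¹⁰] (size 2), [u⁹] (size 2), [u⁷v] (size 17).
Class equation: 1 + 2 + 2 + 2 + 2 + 2 + 2 + 2 + 2 + 17 = 34 = |G|. So G has 10 conjugacy classes.

Answer: 10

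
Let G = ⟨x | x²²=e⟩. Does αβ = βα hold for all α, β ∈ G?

G has a single generator, so G is cyclic and hence abelian.

Answer: Yes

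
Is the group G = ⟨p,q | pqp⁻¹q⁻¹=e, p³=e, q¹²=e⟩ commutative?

Each pair of generators commutes: p·q = pq = q·p. Since the generators pairwise commute, every element of G commutes with every other, so G is abelian.

Answer: Yes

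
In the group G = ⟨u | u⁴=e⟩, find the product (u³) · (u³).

Compute (u³) · (u³) by multiplying left to right and reducing via the relations at each step:
  (u³) · u³ = u²

Answer: u²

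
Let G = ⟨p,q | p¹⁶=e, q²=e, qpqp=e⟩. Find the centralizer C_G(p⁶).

⟨p⁶⟩ ⊆ C_G(p⁶) since powers of p⁶ commute with p⁶; so |C_G(p⁶)| ≥ |⟨p⁶⟩| = 8.
By orbit–stabilizer, |C_G(p⁶)| = |G| / |conj. class of p⁶| = 32 / 2 = 16.
The 16 elements commuting with p⁶ are {e, p, p², p³, p⁴, p⁵, p⁶, p⁷, p⁸, p⁹, p¹⁰, p¹¹, p¹², p¹³, p¹⁴, p¹⁵}.

Answer: {e, p, p², p³, p⁴, p⁵, p⁶, p⁷, p⁸, p⁹, p¹⁰, p¹¹, p¹², p¹³, p¹⁴, p¹⁵}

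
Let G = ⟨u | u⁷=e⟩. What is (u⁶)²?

Compute successive powers of (u⁶), reducing at each step:
  (u⁶)²: (u⁶) · u⁶ = u⁵

Answer: u⁵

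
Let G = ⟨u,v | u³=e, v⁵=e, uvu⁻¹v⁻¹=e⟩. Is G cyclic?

|G| = 15. The element uv has order 15 (its powers give 15 distinct elements), so ⟨uv⟩ = G and G is cyclic.

Answer: Yes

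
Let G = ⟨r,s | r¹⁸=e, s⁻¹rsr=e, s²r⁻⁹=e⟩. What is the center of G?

An element z ∈ Z(G) iff z commutes with every generator.
For example r⁹ is central: (r⁹)·r = r¹⁰ = r·(r⁹); (r⁹)·s = s⁻¹ = s·(r⁹).
Whereas r ∉ Z(G) since r·s = rs ≠ r⁸s⁻¹ = s·r.
Checking each of the 36 elements this way gives Z(G) = {e, r⁹}, of order 2.

Answer: {e, r⁹}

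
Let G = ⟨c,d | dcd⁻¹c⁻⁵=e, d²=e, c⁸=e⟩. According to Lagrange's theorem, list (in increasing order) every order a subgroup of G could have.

|G| = 16 = 2⁴. By Lagrange's theorem the order of any subgroup divides 16; the divisors of 16 are 1, 2, 4, 8, 16.

Answer: 1, 2, 4, 8, 16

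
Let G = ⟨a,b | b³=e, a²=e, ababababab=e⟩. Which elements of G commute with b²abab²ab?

⟨b²abab²ab⟩ ⊆ C_G(b²abab²ab) since powers of b²abab²ab commute with b²abab²ab; so |C_G(b²abab²ab)| ≥ |⟨b²abab²ab⟩| = 2.
By orbit–stabilizer, |C_G(b²abab²ab)| = |G| / |conj. class of b²abab²ab| = 60 / 15 = 4.
The 4 elements commuting with b²abab²ab are {e, abab²a, babab²ab², b²abab²ab}.

Answer: {e, abab²a, babab²ab², b²abab²ab}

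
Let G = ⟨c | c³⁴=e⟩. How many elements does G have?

G is generated by a single element, so G is cyclic. The relator gives c³⁴ = e and no smaller power is forced to be e, so the 34 powers {c, e, c², c³, c⁴, c⁵, c⁶, c⁷, c⁸, c⁹, c²², c²³, c²¹, c²⁰, c²⁴, c²⁵, c²⁶, c²⁷, c²⁸, c²⁹, c³², c³³, c³¹, c³⁰, c¹², c¹³, c¹¹, c¹⁰, c¹⁴, c¹⁵, c¹⁶, c¹⁷, c¹⁸, c¹⁹} are distinct. Hence |G| = 34.

Answer: 34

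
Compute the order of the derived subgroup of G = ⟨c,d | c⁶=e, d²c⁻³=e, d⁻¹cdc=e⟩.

G' = [G, G] is generated by all commutators. The generator-pair commutators are: [c, d] = c².
The subgroup they normally generate is {e, c², c⁴}, of order 3.
Check: |G/G'| = 12/3 = 4 is the order of the abelianisation.

Answer: 3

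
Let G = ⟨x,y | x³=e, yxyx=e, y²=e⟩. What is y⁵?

Compute successive powers of y, reducing at each step:
  y²: y · y = e
  y³: e · y = y
  y⁴: y · y = e
  y⁵: e · y = y

Answer: y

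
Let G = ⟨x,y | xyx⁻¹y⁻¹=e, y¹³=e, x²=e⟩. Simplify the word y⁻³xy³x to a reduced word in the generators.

Multiply left to right, reducing at each step:
  (y¹⁰) · x = xy¹⁰
  (xy¹⁰) · y³ = x
  x · x = e

Answer: e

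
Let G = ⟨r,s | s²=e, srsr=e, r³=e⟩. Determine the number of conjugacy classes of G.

The conjugacy classes (representative and size) are:
  [e] (size 1), [r] (size 2), [rs] (size 3).
Class equation: 1 + 2 + 3 = 6 = |G|. So G has 3 conjugacy classes.

Answer: 3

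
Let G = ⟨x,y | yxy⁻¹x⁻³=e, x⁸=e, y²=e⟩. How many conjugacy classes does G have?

The conjugacy classes (representative and size) are:
  [e] (size 1), [x³] (size 2), [x²] (size 2), [x⁴] (size 1), [x⁵] (size 2), [x⁴y] (size 4), [xy] (size 4).
Class equation: 1 + 2 + 2 + 1 + 2 + 4 + 4 = 16 = |G|. So G has 7 conjugacy classes.

Answer: 7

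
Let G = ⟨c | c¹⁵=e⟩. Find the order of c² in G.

Compute successive powers until reaching e:
  (c²)¹ = c², (c²)² = c⁴, (c²)³ = c⁶, (c²)⁴ = c⁸, (c²)⁵ = c¹⁰, (c²)⁶ = c¹², (c²)⁷ = c¹⁴, (c²)⁸ = c, (c²)⁹ = c³, (c²)¹⁰ = c⁵, (c²)¹¹ = c⁷, (c²)¹² = c⁹, (c²)¹³ = c¹¹, (c²)¹⁴ = c¹³, (c²)¹⁵ = e.
The smallest positive k with (c²)ᵏ = e is 15.

Answer: 15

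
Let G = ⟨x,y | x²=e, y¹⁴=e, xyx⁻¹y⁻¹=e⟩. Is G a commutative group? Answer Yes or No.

Each pair of generators commutes: x·y = xy = y·x. Since the generators pairwise commute, every element of G commutes with every other, so G is abelian.

Answer: Yes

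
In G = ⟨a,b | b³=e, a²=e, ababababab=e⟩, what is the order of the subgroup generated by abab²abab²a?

|⟨abab²abab²a⟩| equals the order of abab²abab²a. Compute successive powers until reaching e:
  (abab²abab²a)¹ = abab²abab²a, (abab²abab²a)² = e.
The smallest positive k with (abab²abab²a)ᵏ = e is 2, so |⟨abab²abab²a⟩| = 2.

Answer: 2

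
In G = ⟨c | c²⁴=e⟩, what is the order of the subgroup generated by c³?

|⟨c³⟩| equals the order of c³. Compute successive powers until reaching e:
  (c³)¹ = c³, (c³)² = c⁶, (c³)³ = c⁹, (c³)⁴ = c¹², (c³)⁵ = c¹⁵, (c³)⁶ = c¹⁸, (c³)⁷ = c²¹, (c³)⁸ = e.
The smallest positive k with (c³)ᵏ = e is 8, so |⟨c³⟩| = 8.

Answer: 8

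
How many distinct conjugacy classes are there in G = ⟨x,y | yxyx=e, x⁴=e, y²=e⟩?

The conjugacy classes (representative and size) are:
  [e] (size 1), [x] (size 2), [x²] (size 1), [x²y] (size 2), [x³y] (size 2).
Class equation: 1 + 2 + 1 + 2 + 2 = 8 = |G|. So G has 5 conjugacy classes.

Answer: 5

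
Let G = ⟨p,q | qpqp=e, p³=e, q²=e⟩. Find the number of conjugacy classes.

The conjugacy classes (representative and size) are:
  [e] (size 1), [p] (size 2), [pq] (size 3).
Class equation: 1 + 2 + 3 = 6 = |G|. So G has 3 conjugacy classes.

Answer: 3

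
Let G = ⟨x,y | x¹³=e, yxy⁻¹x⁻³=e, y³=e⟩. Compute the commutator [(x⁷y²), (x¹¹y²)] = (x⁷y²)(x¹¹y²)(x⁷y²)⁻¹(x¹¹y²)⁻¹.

[(x⁷y²), (x¹¹y²)] = (x⁷y²)·(x¹¹y²)·(x⁷y²)⁻¹·(x¹¹y²)⁻¹.
  (x⁷y²) · (x¹¹y²) = x²y
  (x²y) · (x⁵y) = x⁴y²
  (x⁴y²) · (x⁶y) = x⁶

Answer: x⁶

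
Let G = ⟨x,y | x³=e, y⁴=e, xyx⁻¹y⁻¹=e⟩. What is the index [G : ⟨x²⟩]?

First find ord(x²) by computing successive powers:
  (x²)¹ = x², (x²)² = x, (x²)³ = e.
So |⟨x²⟩| = ord(x²) = 3. With |G| = 12, by Lagrange [G : ⟨x²⟩] = 12/3 = 4.

Answer: 4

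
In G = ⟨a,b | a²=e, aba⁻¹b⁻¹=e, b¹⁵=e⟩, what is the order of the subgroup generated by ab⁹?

|⟨ab⁹⟩| equals the order of ab⁹. Compute successive powers until reaching e:
  (ab⁹)¹ = ab⁹, (ab⁹)² = b³, (ab⁹)³ = ab¹², (ab⁹)⁴ = b⁶, (ab⁹)⁵ = a, (ab⁹)⁶ = b⁹, (ab⁹)⁷ = ab³, (ab⁹)⁸ = b¹², (ab⁹)⁹ = ab⁶, (ab⁹)¹⁰ = e.
The smallest positive k with (ab⁹)ᵏ = e is 10, so |⟨ab⁹⟩| = 10.

Answer: 10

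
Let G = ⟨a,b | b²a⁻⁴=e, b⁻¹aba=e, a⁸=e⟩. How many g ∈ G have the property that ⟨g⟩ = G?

⟨g⟩ = G would require ord(g) = |G| = 16, but the maximum element order in G is 8 < 16. So G is not cyclic and no single element generates it: the count is 0.

Answer: 0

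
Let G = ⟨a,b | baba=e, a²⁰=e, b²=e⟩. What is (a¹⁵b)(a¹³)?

Compute (a¹⁵b) · (a¹³) by multiplying left to right and reducing via the relations at each step:
  (a¹⁵b) · a¹³ = a²b

Answer: a²b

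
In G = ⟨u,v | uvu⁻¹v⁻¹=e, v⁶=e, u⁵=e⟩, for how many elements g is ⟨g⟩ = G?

G is cyclic of order 30. An element generates G iff its order is 30, and a cyclic group of order 30 has exactly φ(30) = 8 such elements.

Answer: 8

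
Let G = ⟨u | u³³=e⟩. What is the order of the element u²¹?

Compute successive powers until reaching e:
  (u²¹)¹ = u²¹, (u²¹)² = u⁹, (u²¹)³ = u³⁰, (u²¹)⁴ = u¹⁸, (u²¹)⁵ = u⁶, (u²¹)⁶ = u²⁷, (u²¹)⁷ = u¹⁵, (u²¹)⁸ = u³, (u²¹)⁹ = u²⁴, (u²¹)¹⁰ = u¹², (u²¹)¹¹ = e.
The smallest positive k with (u²¹)ᵏ = e is 11.

Answer: 11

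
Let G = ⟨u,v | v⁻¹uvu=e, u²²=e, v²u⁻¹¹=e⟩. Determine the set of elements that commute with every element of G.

An element z ∈ Z(G) iff z commutes with every generator.
For example u¹¹ is central: (u¹¹)·u = u¹² = u·(u¹¹); (u¹¹)·v = v⁻¹ = v·(u¹¹).
Whereas u ∉ Z(G) since u·v = uv ≠ u¹⁰v⁻¹ = v·u.
Checking each of the 44 elements this way gives Z(G) = {e, u¹¹}, of order 2.

Answer: {e, u¹¹}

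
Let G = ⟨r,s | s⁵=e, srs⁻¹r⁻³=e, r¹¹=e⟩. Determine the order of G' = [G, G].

G' = [G, G] is generated by all commutators. The generator-pair commutators are: [r, s] = r⁹.
The subgroup they normally generate is {e, r, r², r³, r⁴, r⁵, r⁶, r⁷, r⁸, r⁹, r¹⁰}, of order 11.
Check: |G/G'| = 55/11 = 5 is the order of the abelianisation.

Answer: 11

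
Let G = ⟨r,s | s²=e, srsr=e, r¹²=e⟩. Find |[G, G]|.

G' = [G, G] is generated by all commutators. The generator-pair commutators are: [r, s] = r².
The subgroup they normally generate is {e, r², r⁴, r⁶, r⁸, r¹⁰}, of order 6.
Check: |G/G'| = 24/6 = 4 is the order of the abelianisation.

Answer: 6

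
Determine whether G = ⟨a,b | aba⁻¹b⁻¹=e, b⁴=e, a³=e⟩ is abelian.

Each pair of generators commutes: a·b = ab = b·a. Since the generators pairwise commute, every element of G commutes with every other, so G is abelian.

Answer: Yes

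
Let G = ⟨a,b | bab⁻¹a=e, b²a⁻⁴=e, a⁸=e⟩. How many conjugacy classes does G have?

The conjugacy classes (representative and size) are:
  [e] (size 1), [a⁷] (size 2), [a²] (size 2), [a⁵] (size 2), [a⁴] (size 1), [a²b⁻¹] (size 4), [a³b] (size 4).
Class equation: 1 + 2 + 2 + 2 + 1 + 4 + 4 = 16 = |G|. So G has 7 conjugacy classes.

Answer: 7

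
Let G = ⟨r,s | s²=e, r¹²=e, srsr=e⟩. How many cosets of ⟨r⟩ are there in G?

First find ord(r) by computing successive powers:
  r¹ = r, r² = r², r³ = r³, r⁴ = r⁴, r⁵ = r⁵, r⁶ = r⁶, r⁷ = r⁷, r⁸ = r⁸, r⁹ = r⁹, r¹⁰ = r¹⁰, r¹¹ = r¹¹, r¹² = e.
So |⟨r⟩| = ord(r) = 12. With |G| = 24, by Lagrange [G : ⟨r⟩] = 24/12 = 2.

Answer: 2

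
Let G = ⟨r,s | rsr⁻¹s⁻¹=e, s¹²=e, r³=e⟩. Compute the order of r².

Compute successive powers until reaching e:
  (r²)¹ = r², (r²)² = r, (r²)³ = e.
The smallest positive k with (r²)ᵏ = e is 3.

Answer: 3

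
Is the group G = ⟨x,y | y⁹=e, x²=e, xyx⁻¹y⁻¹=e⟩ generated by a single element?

|G| = 18. The element xy has order 18 (its powers give 18 distinct elements), so ⟨xy⟩ = G and G is cyclic.

Answer: Yes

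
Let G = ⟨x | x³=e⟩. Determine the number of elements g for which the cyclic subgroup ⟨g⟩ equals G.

G is cyclic of order 3. An element generates G iff its order is 3, and a cyclic group of order 3 has exactly φ(3) = 2 such elements.

Answer: 2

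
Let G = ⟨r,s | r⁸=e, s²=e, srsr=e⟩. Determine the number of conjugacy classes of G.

The conjugacy classes (representative and size) are:
  [e] (size 1), [r] (size 2), [r⁶] (size 2), [r³] (size 2), [r⁴] (size 1), [s] (size 4), [r⁵s] (size 4).
Class equation: 1 + 2 + 2 + 2 + 1 + 4 + 4 = 16 = |G|. So G has 7 conjugacy classes.

Answer: 7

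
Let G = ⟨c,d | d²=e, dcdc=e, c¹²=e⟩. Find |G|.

Enumerate words in the generators, reducing via the relations: the distinct elements are
  {c, d, e, cd, c², c³, c⁴, c⁵, c⁶, c⁷, c⁸, c⁹, c²d, c³d, c¹¹, c¹⁰, c⁴d, c⁵d, c⁶d, c⁷d, c⁸d, c⁹d, c¹¹d, c¹⁰d}.
No further products give new elements, so |G| = 24.

Answer: 24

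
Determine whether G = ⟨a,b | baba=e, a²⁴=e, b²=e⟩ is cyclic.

Every cyclic group is abelian. But a·b = ab while b·a = a²³b, so a·b ≠ b·a and G is not abelian. Hence G is not cyclic.

Answer: No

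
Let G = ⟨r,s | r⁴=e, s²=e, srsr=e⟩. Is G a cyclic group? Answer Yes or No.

Every cyclic group is abelian. But r·s = rs while s·r = r³s, so r·s ≠ s·r and G is not abelian. Hence G is not cyclic.

Answer: No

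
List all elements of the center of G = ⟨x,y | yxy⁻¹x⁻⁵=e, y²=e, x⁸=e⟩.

An element z ∈ Z(G) iff z commutes with every generator.
For example x² is central: (x²)·x = x³ = x·(x²); (x²)·y = x²y = y·(x²).
Whereas x ∉ Z(G) since x·y = xy ≠ x⁵y = y·x.
Checking each of the 16 elements this way gives Z(G) = {e, x², x⁴, x⁶}, of order 4.

Answer: {e, x², x⁴, x⁶}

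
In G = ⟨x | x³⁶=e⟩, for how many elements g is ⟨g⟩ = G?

G is cyclic of order 36. An element generates G iff its order is 36, and a cyclic group of order 36 has exactly φ(36) = 12 such elements.

Answer: 12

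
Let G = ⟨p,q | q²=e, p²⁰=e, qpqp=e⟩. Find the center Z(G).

An element z ∈ Z(G) iff z commutes with every generator.
For example p¹⁰ is central: (p¹⁰)·p = p¹¹ = p·(p¹⁰); (p¹⁰)·q = p¹⁰q = q·(p¹⁰).
Whereas p ∉ Z(G) since p·q = pq ≠ p¹⁹q = q·p.
Checking each of the 40 elements this way gives Z(G) = {e, p¹⁰}, of order 2.

Answer: {e, p¹⁰}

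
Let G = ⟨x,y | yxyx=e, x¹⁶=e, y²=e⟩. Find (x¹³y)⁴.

Compute successive powers of (x¹³y), reducing at each step:
  (x¹³y)²: (x¹³y) · x¹³ = y;   y · y = e
  (x¹³y)³: e · x¹³ = x¹³;   (x¹³) · y = x¹³y
  (x¹³y)⁴: (x¹³y) · x¹³ = y;   y · y = e

Answer: e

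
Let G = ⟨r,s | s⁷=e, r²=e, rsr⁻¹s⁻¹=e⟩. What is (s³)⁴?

Compute successive powers of (s³), reducing at each step:
  (s³)²: (s³) · s³ = s⁶
  (s³)³: (s⁶) · s³ = s²
  (s³)⁴: (s²) · s³ = s⁵

Answer: s⁵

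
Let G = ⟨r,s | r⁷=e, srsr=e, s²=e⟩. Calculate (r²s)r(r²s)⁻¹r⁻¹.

[(r²s), r] = (r²s)·r·(r²s)⁻¹·r⁻¹.
  (r²s) · r = rs
  (rs) · (r²s) = r⁶
  (r⁶) · (r⁶) = r⁵

Answer: r⁵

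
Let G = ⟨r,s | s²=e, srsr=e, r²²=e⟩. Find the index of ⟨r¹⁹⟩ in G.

First find ord(r¹⁹) by computing successive powers:
  (r¹⁹)¹ = r¹⁹, (r¹⁹)² = r¹⁶, (r¹⁹)³ = r¹³, (r¹⁹)⁴ = r¹⁰, (r¹⁹)⁵ = r⁷, (r¹⁹)⁶ = r⁴, (r¹⁹)⁷ = r, (r¹⁹)⁸ = r²⁰, (r¹⁹)⁹ = r¹⁷, (r¹⁹)¹⁰ = r¹⁴, (r¹⁹)¹¹ = r¹¹, (r¹⁹)¹² = r⁸, (r¹⁹)¹³ = r⁵, (r¹⁹)¹⁴ = r², (r¹⁹)¹⁵ = r²¹, (r¹⁹)¹⁶ = r¹⁸, (r¹⁹)¹⁷ = r¹⁵, (r¹⁹)¹⁸ = r¹², (r¹⁹)¹⁹ = r⁹, (r¹⁹)²⁰ = r⁶, (r¹⁹)²¹ = r³, (r¹⁹)²² = e.
So |⟨r¹⁹⟩| = ord(r¹⁹) = 22. With |G| = 44, by Lagrange [G : ⟨r¹⁹⟩] = 44/22 = 2.

Answer: 2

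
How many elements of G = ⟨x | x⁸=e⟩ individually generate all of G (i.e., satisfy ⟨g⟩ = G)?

G is cyclic of order 8. An element generates G iff its order is 8, and a cyclic group of order 8 has exactly φ(8) = 4 such elements.

Answer: 4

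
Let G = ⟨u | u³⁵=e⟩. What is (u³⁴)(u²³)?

Compute (u³⁴) · (u²³) by multiplying left to right and reducing via the relations at each step:
  (u³⁴) · u²³ = u²²

Answer: u²²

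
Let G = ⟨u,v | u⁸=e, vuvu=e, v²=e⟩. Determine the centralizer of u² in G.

⟨u²⟩ ⊆ C_G(u²) since powers of u² commute with u²; so |C_G(u²)| ≥ |⟨u²⟩| = 4.
By orbit–stabilizer, |C_G(u²)| = |G| / |conj. class of u²| = 16 / 2 = 8.
The 8 elements commuting with u² are {e, u, u², u³, u⁴, u⁵, u⁶, u⁷}.

Answer: {e, u, u², u³, u⁴, u⁵, u⁶, u⁷}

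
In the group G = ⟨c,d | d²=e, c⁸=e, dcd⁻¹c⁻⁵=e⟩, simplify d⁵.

Compute successive powers of d, reducing at each step:
  d²: d · d = e
  d³: e · d = d
  d⁴: d · d = e
  d⁵: e · d = d

Answer: d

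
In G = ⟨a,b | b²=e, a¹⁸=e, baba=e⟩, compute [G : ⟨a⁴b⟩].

First find ord(a⁴b) by computing successive powers:
  (a⁴b)¹ = a⁴b, (a⁴b)² = e.
So |⟨a⁴b⟩| = ord(a⁴b) = 2. With |G| = 36, by Lagrange [G : ⟨a⁴b⟩] = 36/2 = 18.

Answer: 18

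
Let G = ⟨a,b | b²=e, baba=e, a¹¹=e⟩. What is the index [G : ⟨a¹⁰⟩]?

First find ord(a¹⁰) by computing successive powers:
  (a¹⁰)¹ = a¹⁰, (a¹⁰)² = a⁹, (a¹⁰)³ = a⁸, (a¹⁰)⁴ = a⁷, (a¹⁰)⁵ = a⁶, (a¹⁰)⁶ = a⁵, (a¹⁰)⁷ = a⁴, (a¹⁰)⁸ = a³, (a¹⁰)⁹ = a², (a¹⁰)¹⁰ = a, (a¹⁰)¹¹ = e.
So |⟨a¹⁰⟩| = ord(a¹⁰) = 11. With |G| = 22, by Lagrange [G : ⟨a¹⁰⟩] = 22/11 = 2.

Answer: 2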